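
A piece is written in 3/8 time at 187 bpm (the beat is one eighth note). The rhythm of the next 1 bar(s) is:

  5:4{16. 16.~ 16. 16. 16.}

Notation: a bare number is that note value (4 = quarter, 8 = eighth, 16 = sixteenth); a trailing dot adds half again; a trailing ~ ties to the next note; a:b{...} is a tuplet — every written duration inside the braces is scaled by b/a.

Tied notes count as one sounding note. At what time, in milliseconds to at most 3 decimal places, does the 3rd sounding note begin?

note 3 onset = 9/5b = 577.54ms

1. 0.0ms @ 0 + 192.513ms (3/5)
2. 192.513ms @ 3/5 + 385.027ms (6/5)
3. 577.54ms @ 9/5 + 192.513ms (3/5)
4. 770.053ms @ 12/5 + 192.513ms (3/5)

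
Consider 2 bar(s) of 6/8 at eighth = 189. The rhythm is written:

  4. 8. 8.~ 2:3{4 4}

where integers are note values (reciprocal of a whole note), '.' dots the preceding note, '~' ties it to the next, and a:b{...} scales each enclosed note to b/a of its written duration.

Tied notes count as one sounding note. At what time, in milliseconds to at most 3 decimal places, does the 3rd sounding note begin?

1. 0.0ms @ 0 + 952.381ms (3)
2. 952.381ms @ 3 + 476.19ms (3/2)
3. 1428.571ms @ 9/2 + 1428.571ms (9/2)
4. 2857.143ms @ 9 + 952.381ms (3)

note 3 onset = 9/2b = 1428.571ms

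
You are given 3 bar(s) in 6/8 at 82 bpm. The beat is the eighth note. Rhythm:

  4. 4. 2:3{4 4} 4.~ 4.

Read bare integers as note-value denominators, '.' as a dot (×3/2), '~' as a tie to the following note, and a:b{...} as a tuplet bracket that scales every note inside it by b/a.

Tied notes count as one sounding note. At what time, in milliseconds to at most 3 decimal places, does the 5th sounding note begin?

1. 0.0ms @ 0 + 2195.122ms (3)
2. 2195.122ms @ 3 + 2195.122ms (3)
3. 4390.244ms @ 6 + 2195.122ms (3)
4. 6585.366ms @ 9 + 2195.122ms (3)
5. 8780.488ms @ 12 + 4390.244ms (6)

note 5 onset = 12b = 8780.488ms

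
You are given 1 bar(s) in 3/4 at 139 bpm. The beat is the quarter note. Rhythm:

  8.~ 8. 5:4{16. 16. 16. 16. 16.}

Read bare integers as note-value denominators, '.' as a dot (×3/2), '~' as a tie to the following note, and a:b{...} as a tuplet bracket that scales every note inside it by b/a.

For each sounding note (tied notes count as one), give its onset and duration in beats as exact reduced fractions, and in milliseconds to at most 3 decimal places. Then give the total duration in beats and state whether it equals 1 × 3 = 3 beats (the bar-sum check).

1) 0.0ms=0b +647.482ms=3/2b
2) 647.482ms=3/2b +129.496ms=3/10b
3) 776.978ms=9/5b +129.496ms=3/10b
4) 906.475ms=21/10b +129.496ms=3/10b
5) 1035.971ms=12/5b +129.496ms=3/10b
6) 1165.468ms=27/10b +129.496ms=3/10b
Σ=3b of 3 (139bpm 3/4) — PASS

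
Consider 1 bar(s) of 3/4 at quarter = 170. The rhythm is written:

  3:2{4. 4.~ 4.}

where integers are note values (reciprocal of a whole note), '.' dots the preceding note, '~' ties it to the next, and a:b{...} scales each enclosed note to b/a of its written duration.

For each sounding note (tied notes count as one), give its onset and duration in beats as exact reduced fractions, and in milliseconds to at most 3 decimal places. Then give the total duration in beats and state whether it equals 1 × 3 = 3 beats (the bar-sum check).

1) 0.0ms=0b +352.941ms=1b
2) 352.941ms=1b +705.882ms=2b
Σ=3b of 3 (170bpm 3/4) — PASS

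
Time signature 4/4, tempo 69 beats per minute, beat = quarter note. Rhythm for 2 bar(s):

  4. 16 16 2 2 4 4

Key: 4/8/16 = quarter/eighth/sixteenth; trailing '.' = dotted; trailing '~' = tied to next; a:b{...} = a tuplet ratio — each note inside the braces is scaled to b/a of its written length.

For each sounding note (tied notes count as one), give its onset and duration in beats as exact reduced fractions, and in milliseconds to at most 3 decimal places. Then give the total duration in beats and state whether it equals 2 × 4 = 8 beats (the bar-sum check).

1) 0.0ms=0b +1304.348ms=3/2b
2) 1304.348ms=3/2b +217.391ms=1/4b
3) 1521.739ms=7/4b +217.391ms=1/4b
4) 1739.13ms=2b +1739.13ms=2b
5) 3478.261ms=4b +1739.13ms=2b
6) 5217.391ms=6b +869.565ms=1b
7) 6086.957ms=7b +869.565ms=1b
Σ=8b of 8 (69bpm 4/4) — PASS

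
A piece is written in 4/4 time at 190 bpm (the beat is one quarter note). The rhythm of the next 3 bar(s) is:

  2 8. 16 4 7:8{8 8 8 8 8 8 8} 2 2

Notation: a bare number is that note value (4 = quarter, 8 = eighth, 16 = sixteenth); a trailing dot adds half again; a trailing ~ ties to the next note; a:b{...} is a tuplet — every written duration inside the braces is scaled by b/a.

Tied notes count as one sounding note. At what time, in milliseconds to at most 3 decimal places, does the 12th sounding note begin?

1. 0.0ms @ 0 + 631.579ms (2)
2. 631.579ms @ 2 + 236.842ms (3/4)
3. 868.421ms @ 11/4 + 78.947ms (1/4)
4. 947.368ms @ 3 + 315.789ms (1)
5. 1263.158ms @ 4 + 180.451ms (4/7)
6. 1443.609ms @ 32/7 + 180.451ms (4/7)
7. 1624.06ms @ 36/7 + 180.451ms (4/7)
8. 1804.511ms @ 40/7 + 180.451ms (4/7)
9. 1984.962ms @ 44/7 + 180.451ms (4/7)
10. 2165.414ms @ 48/7 + 180.451ms (4/7)
11. 2345.865ms @ 52/7 + 180.451ms (4/7)
12. 2526.316ms @ 8 + 631.579ms (2)
13. 3157.895ms @ 10 + 631.579ms (2)

note 12 onset = 8b = 2526.316ms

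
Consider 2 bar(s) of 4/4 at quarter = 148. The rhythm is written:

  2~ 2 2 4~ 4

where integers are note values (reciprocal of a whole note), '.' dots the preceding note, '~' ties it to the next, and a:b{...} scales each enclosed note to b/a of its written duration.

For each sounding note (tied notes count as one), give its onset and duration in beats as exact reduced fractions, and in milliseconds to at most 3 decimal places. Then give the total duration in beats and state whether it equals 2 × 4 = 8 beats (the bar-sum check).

1) 0.0ms=0b +1621.622ms=4b
2) 1621.622ms=4b +810.811ms=2b
3) 2432.432ms=6b +810.811ms=2b
Σ=8b of 8 (148bpm 4/4) — PASS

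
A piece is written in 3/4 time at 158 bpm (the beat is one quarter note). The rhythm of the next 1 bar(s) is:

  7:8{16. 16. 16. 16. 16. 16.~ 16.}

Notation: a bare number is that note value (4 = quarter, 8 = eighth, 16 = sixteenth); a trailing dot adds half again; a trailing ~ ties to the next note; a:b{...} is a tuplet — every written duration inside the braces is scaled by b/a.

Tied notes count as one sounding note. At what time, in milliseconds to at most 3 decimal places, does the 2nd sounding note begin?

note 2 onset = 3/7b = 162.749ms

1. 0.0ms @ 0 + 162.749ms (3/7)
2. 162.749ms @ 3/7 + 162.749ms (3/7)
3. 325.497ms @ 6/7 + 162.749ms (3/7)
4. 488.246ms @ 9/7 + 162.749ms (3/7)
5. 650.995ms @ 12/7 + 162.749ms (3/7)
6. 813.743ms @ 15/7 + 325.497ms (6/7)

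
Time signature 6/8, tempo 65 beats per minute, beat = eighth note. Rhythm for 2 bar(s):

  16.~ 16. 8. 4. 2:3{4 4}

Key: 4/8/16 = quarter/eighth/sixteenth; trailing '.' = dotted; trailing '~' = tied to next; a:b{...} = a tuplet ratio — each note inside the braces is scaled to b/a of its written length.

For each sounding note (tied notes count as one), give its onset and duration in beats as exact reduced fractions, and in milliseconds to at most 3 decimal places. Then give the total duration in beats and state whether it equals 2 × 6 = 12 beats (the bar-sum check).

1) 0.0ms=0b +1384.615ms=3/2b
2) 1384.615ms=3/2b +1384.615ms=3/2b
3) 2769.231ms=3b +2769.231ms=3b
4) 5538.462ms=6b +2769.231ms=3b
5) 8307.692ms=9b +2769.231ms=3b
Σ=12b of 12 (65bpm 6/8) — PASS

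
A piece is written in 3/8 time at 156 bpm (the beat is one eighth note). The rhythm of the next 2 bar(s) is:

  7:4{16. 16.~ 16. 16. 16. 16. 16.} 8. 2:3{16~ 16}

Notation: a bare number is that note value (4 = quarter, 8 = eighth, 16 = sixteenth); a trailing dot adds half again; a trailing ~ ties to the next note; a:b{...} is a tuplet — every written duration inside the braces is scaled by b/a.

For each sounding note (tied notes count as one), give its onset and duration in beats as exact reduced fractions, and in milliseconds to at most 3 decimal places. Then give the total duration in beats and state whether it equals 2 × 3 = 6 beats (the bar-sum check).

1) 0.0ms=0b +164.835ms=3/7b
2) 164.835ms=3/7b +329.67ms=6/7b
3) 494.505ms=9/7b +164.835ms=3/7b
4) 659.341ms=12/7b +164.835ms=3/7b
5) 824.176ms=15/7b +164.835ms=3/7b
6) 989.011ms=18/7b +164.835ms=3/7b
7) 1153.846ms=3b +576.923ms=3/2b
8) 1730.769ms=9/2b +576.923ms=3/2b
Σ=6b of 6 (156bpm 3/8) — PASS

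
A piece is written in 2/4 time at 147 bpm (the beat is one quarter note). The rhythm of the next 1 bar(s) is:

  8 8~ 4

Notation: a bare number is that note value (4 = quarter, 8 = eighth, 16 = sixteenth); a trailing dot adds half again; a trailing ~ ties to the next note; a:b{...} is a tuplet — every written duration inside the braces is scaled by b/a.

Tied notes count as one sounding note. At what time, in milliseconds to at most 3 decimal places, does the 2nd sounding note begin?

note 2 onset = 1/2b = 204.082ms

1. 0.0ms @ 0 + 204.082ms (1/2)
2. 204.082ms @ 1/2 + 612.245ms (3/2)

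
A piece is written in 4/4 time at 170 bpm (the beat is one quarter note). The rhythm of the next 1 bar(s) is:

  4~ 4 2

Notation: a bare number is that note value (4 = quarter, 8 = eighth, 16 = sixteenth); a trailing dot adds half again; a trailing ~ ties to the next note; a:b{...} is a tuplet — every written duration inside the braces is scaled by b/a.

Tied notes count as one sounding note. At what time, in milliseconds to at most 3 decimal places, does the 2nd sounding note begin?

note 2 onset = 2b = 705.882ms

1. 0.0ms @ 0 + 705.882ms (2)
2. 705.882ms @ 2 + 705.882ms (2)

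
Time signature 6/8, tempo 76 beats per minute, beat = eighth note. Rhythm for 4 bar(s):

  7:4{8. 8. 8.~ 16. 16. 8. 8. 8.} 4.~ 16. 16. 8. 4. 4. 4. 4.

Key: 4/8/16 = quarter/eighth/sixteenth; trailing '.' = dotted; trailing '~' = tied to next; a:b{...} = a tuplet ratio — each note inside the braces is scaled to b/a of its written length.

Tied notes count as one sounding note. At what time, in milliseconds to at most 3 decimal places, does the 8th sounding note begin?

1. 0.0ms @ 0 + 676.692ms (6/7)
2. 676.692ms @ 6/7 + 676.692ms (6/7)
3. 1353.383ms @ 12/7 + 1015.038ms (9/7)
4. 2368.421ms @ 3 + 338.346ms (3/7)
5. 2706.767ms @ 24/7 + 676.692ms (6/7)
6. 3383.459ms @ 30/7 + 676.692ms (6/7)
7. 4060.15ms @ 36/7 + 676.692ms (6/7)
8. 4736.842ms @ 6 + 2960.526ms (15/4)
9. 7697.368ms @ 39/4 + 592.105ms (3/4)
10. 8289.474ms @ 21/2 + 1184.211ms (3/2)
11. 9473.684ms @ 12 + 2368.421ms (3)
12. 11842.105ms @ 15 + 2368.421ms (3)
13. 14210.526ms @ 18 + 2368.421ms (3)
14. 16578.947ms @ 21 + 2368.421ms (3)

note 8 onset = 6b = 4736.842ms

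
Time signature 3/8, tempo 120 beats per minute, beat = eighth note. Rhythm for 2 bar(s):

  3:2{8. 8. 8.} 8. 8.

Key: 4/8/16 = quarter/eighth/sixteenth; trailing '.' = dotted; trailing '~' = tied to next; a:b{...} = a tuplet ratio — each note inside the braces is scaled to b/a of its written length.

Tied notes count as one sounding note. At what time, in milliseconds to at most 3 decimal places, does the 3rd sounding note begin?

note 3 onset = 2b = 1000.0ms

1. 0.0ms @ 0 + 500.0ms (1)
2. 500.0ms @ 1 + 500.0ms (1)
3. 1000.0ms @ 2 + 500.0ms (1)
4. 1500.0ms @ 3 + 750.0ms (3/2)
5. 2250.0ms @ 9/2 + 750.0ms (3/2)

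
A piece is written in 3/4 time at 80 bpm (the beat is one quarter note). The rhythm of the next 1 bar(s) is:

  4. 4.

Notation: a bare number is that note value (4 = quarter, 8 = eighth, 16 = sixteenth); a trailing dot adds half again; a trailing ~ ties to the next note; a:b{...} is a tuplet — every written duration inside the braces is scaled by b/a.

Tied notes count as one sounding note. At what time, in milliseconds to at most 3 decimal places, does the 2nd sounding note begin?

1. 0.0ms @ 0 + 1125.0ms (3/2)
2. 1125.0ms @ 3/2 + 1125.0ms (3/2)

note 2 onset = 3/2b = 1125.0ms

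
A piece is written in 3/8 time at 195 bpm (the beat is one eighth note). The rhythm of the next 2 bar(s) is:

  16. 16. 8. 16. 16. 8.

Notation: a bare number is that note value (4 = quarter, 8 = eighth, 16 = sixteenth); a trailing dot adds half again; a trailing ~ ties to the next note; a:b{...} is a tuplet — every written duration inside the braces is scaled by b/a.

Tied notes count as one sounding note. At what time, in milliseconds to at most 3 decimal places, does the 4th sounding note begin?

1. 0.0ms @ 0 + 230.769ms (3/4)
2. 230.769ms @ 3/4 + 230.769ms (3/4)
3. 461.538ms @ 3/2 + 461.538ms (3/2)
4. 923.077ms @ 3 + 230.769ms (3/4)
5. 1153.846ms @ 15/4 + 230.769ms (3/4)
6. 1384.615ms @ 9/2 + 461.538ms (3/2)

note 4 onset = 3b = 923.077ms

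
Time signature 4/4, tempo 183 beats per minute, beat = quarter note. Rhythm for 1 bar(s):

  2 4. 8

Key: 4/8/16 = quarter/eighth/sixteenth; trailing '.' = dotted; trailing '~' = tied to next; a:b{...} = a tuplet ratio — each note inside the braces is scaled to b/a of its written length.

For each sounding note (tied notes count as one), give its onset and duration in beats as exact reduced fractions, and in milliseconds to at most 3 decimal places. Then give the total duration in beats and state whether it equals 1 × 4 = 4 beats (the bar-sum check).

1) 0.0ms=0b +655.738ms=2b
2) 655.738ms=2b +491.803ms=3/2b
3) 1147.541ms=7/2b +163.934ms=1/2b
Σ=4b of 4 (183bpm 4/4) — PASS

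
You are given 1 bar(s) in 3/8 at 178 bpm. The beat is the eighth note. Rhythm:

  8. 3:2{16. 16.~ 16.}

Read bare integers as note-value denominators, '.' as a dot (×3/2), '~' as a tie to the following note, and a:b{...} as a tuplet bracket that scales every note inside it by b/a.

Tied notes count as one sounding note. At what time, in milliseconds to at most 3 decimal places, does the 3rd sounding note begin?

note 3 onset = 2b = 674.157ms

1. 0.0ms @ 0 + 505.618ms (3/2)
2. 505.618ms @ 3/2 + 168.539ms (1/2)
3. 674.157ms @ 2 + 337.079ms (1)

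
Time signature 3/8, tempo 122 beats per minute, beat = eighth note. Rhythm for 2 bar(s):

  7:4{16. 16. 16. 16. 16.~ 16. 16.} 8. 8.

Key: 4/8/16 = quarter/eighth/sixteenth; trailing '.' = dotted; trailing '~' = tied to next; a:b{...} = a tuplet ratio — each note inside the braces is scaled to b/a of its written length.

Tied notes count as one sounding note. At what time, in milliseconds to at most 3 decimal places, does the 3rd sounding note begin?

note 3 onset = 6/7b = 421.546ms

1. 0.0ms @ 0 + 210.773ms (3/7)
2. 210.773ms @ 3/7 + 210.773ms (3/7)
3. 421.546ms @ 6/7 + 210.773ms (3/7)
4. 632.319ms @ 9/7 + 210.773ms (3/7)
5. 843.091ms @ 12/7 + 421.546ms (6/7)
6. 1264.637ms @ 18/7 + 210.773ms (3/7)
7. 1475.41ms @ 3 + 737.705ms (3/2)
8. 2213.115ms @ 9/2 + 737.705ms (3/2)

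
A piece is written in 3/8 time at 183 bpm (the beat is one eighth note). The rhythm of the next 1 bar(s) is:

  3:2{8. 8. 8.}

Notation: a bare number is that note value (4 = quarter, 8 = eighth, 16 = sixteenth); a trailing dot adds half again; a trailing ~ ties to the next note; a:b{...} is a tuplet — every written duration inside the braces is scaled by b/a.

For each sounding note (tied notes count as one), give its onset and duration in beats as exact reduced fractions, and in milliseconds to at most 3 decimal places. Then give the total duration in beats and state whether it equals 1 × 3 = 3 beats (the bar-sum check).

1) 0.0ms=0b +327.869ms=1b
2) 327.869ms=1b +327.869ms=1b
3) 655.738ms=2b +327.869ms=1b
Σ=3b of 3 (183bpm 3/8) — PASS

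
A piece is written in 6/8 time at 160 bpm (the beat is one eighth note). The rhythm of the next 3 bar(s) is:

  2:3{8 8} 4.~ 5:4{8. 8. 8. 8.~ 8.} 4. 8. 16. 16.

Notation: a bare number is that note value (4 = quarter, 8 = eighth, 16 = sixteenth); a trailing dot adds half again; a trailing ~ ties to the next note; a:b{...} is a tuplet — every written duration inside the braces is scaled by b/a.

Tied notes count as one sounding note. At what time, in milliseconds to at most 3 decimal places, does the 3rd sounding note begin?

1. 0.0ms @ 0 + 562.5ms (3/2)
2. 562.5ms @ 3/2 + 562.5ms (3/2)
3. 1125.0ms @ 3 + 1575.0ms (21/5)
4. 2700.0ms @ 36/5 + 450.0ms (6/5)
5. 3150.0ms @ 42/5 + 450.0ms (6/5)
6. 3600.0ms @ 48/5 + 900.0ms (12/5)
7. 4500.0ms @ 12 + 1125.0ms (3)
8. 5625.0ms @ 15 + 562.5ms (3/2)
9. 6187.5ms @ 33/2 + 281.25ms (3/4)
10. 6468.75ms @ 69/4 + 281.25ms (3/4)

note 3 onset = 3b = 1125.0ms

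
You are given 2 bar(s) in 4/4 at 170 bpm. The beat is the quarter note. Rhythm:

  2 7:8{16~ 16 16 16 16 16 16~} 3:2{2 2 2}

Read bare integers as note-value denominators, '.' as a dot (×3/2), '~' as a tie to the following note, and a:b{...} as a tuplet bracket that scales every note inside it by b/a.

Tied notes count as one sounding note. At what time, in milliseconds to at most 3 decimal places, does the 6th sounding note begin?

1. 0.0ms @ 0 + 705.882ms (2)
2. 705.882ms @ 2 + 201.681ms (4/7)
3. 907.563ms @ 18/7 + 100.84ms (2/7)
4. 1008.403ms @ 20/7 + 100.84ms (2/7)
5. 1109.244ms @ 22/7 + 100.84ms (2/7)
6. 1210.084ms @ 24/7 + 100.84ms (2/7)
7. 1310.924ms @ 26/7 + 571.429ms (34/21)
8. 1882.353ms @ 16/3 + 470.588ms (4/3)
9. 2352.941ms @ 20/3 + 470.588ms (4/3)

note 6 onset = 24/7b = 1210.084ms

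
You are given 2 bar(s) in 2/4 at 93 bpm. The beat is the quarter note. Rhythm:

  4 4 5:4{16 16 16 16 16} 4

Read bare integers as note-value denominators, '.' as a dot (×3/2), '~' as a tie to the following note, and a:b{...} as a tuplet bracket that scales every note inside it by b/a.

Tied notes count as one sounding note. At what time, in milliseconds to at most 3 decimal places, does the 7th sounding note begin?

1. 0.0ms @ 0 + 645.161ms (1)
2. 645.161ms @ 1 + 645.161ms (1)
3. 1290.323ms @ 2 + 129.032ms (1/5)
4. 1419.355ms @ 11/5 + 129.032ms (1/5)
5. 1548.387ms @ 12/5 + 129.032ms (1/5)
6. 1677.419ms @ 13/5 + 129.032ms (1/5)
7. 1806.452ms @ 14/5 + 129.032ms (1/5)
8. 1935.484ms @ 3 + 645.161ms (1)

note 7 onset = 14/5b = 1806.452ms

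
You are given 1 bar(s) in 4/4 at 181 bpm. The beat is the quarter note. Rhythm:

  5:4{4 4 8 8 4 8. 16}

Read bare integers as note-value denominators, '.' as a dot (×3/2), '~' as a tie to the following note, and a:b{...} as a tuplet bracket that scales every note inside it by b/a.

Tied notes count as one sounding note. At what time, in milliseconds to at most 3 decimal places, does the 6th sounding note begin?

1. 0.0ms @ 0 + 265.193ms (4/5)
2. 265.193ms @ 4/5 + 265.193ms (4/5)
3. 530.387ms @ 8/5 + 132.597ms (2/5)
4. 662.983ms @ 2 + 132.597ms (2/5)
5. 795.58ms @ 12/5 + 265.193ms (4/5)
6. 1060.773ms @ 16/5 + 198.895ms (3/5)
7. 1259.669ms @ 19/5 + 66.298ms (1/5)

note 6 onset = 16/5b = 1060.773ms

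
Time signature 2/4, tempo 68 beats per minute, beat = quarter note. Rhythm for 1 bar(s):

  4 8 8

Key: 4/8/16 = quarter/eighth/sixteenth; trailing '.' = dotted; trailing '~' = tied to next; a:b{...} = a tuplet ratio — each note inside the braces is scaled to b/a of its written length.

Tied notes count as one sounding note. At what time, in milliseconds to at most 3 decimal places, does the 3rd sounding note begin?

1. 0.0ms @ 0 + 882.353ms (1)
2. 882.353ms @ 1 + 441.176ms (1/2)
3. 1323.529ms @ 3/2 + 441.176ms (1/2)

note 3 onset = 3/2b = 1323.529ms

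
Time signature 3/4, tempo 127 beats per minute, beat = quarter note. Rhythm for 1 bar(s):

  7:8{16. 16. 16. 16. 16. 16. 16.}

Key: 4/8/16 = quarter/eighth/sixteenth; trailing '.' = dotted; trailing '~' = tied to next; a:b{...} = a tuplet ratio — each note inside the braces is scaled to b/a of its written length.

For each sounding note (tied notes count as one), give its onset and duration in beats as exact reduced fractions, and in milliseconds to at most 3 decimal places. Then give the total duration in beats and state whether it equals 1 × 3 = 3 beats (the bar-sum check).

1) 0.0ms=0b +202.475ms=3/7b
2) 202.475ms=3/7b +202.475ms=3/7b
3) 404.949ms=6/7b +202.475ms=3/7b
4) 607.424ms=9/7b +202.475ms=3/7b
5) 809.899ms=12/7b +202.475ms=3/7b
6) 1012.373ms=15/7b +202.475ms=3/7b
7) 1214.848ms=18/7b +202.475ms=3/7b
Σ=3b of 3 (127bpm 3/4) — PASS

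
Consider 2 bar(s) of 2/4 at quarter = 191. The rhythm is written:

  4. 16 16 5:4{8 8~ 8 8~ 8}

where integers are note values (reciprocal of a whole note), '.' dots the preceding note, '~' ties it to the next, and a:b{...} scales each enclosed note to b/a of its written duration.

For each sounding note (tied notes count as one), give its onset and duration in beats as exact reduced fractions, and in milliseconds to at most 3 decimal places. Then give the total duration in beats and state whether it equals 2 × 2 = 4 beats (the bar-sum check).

1) 0.0ms=0b +471.204ms=3/2b
2) 471.204ms=3/2b +78.534ms=1/4b
3) 549.738ms=7/4b +78.534ms=1/4b
4) 628.272ms=2b +125.654ms=2/5b
5) 753.927ms=12/5b +251.309ms=4/5b
6) 1005.236ms=16/5b +251.309ms=4/5b
Σ=4b of 4 (191bpm 2/4) — PASS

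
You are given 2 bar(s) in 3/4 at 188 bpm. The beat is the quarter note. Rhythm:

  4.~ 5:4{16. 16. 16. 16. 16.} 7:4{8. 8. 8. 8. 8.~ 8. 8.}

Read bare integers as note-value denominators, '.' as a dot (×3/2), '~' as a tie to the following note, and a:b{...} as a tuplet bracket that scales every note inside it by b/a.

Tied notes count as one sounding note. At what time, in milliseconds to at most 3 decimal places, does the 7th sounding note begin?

note 7 onset = 24/7b = 1094.225ms

1. 0.0ms @ 0 + 574.468ms (9/5)
2. 574.468ms @ 9/5 + 95.745ms (3/10)
3. 670.213ms @ 21/10 + 95.745ms (3/10)
4. 765.957ms @ 12/5 + 95.745ms (3/10)
5. 861.702ms @ 27/10 + 95.745ms (3/10)
6. 957.447ms @ 3 + 136.778ms (3/7)
7. 1094.225ms @ 24/7 + 136.778ms (3/7)
8. 1231.003ms @ 27/7 + 136.778ms (3/7)
9. 1367.781ms @ 30/7 + 136.778ms (3/7)
10. 1504.559ms @ 33/7 + 273.556ms (6/7)
11. 1778.116ms @ 39/7 + 136.778ms (3/7)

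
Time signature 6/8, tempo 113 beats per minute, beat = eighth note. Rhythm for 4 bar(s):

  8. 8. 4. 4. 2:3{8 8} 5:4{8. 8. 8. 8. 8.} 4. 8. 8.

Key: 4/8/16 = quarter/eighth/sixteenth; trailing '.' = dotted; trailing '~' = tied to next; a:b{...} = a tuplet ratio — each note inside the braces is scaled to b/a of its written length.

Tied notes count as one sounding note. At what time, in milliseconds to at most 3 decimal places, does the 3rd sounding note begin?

1. 0.0ms @ 0 + 796.46ms (3/2)
2. 796.46ms @ 3/2 + 796.46ms (3/2)
3. 1592.92ms @ 3 + 1592.92ms (3)
4. 3185.841ms @ 6 + 1592.92ms (3)
5. 4778.761ms @ 9 + 796.46ms (3/2)
6. 5575.221ms @ 21/2 + 796.46ms (3/2)
7. 6371.681ms @ 12 + 637.168ms (6/5)
8. 7008.85ms @ 66/5 + 637.168ms (6/5)
9. 7646.018ms @ 72/5 + 637.168ms (6/5)
10. 8283.186ms @ 78/5 + 637.168ms (6/5)
11. 8920.354ms @ 84/5 + 637.168ms (6/5)
12. 9557.522ms @ 18 + 1592.92ms (3)
13. 11150.442ms @ 21 + 796.46ms (3/2)
14. 11946.903ms @ 45/2 + 796.46ms (3/2)

note 3 onset = 3b = 1592.92ms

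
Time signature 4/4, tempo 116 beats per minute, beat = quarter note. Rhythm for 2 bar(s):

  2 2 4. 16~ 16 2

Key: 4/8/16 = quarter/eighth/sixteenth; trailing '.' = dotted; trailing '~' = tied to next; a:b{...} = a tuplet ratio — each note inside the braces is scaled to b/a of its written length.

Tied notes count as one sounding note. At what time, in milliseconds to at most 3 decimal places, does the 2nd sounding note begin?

1. 0.0ms @ 0 + 1034.483ms (2)
2. 1034.483ms @ 2 + 1034.483ms (2)
3. 2068.966ms @ 4 + 775.862ms (3/2)
4. 2844.828ms @ 11/2 + 258.621ms (1/2)
5. 3103.448ms @ 6 + 1034.483ms (2)

note 2 onset = 2b = 1034.483ms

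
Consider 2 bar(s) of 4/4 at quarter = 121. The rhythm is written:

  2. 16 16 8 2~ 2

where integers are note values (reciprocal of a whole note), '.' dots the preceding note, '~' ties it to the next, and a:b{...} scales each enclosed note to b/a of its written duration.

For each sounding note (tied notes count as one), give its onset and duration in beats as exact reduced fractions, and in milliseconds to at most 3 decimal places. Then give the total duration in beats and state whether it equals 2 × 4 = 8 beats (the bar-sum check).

1) 0.0ms=0b +1487.603ms=3b
2) 1487.603ms=3b +123.967ms=1/4b
3) 1611.57ms=13/4b +123.967ms=1/4b
4) 1735.537ms=7/2b +247.934ms=1/2b
5) 1983.471ms=4b +1983.471ms=4b
Σ=8b of 8 (121bpm 4/4) — PASS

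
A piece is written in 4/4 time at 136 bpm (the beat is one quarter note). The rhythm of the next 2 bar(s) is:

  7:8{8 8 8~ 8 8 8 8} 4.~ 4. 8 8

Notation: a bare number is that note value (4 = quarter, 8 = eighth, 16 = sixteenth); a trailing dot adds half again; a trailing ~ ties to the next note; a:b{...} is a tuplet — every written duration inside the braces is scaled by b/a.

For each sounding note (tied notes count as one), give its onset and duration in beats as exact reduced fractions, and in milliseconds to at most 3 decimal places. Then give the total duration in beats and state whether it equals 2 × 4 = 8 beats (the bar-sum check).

1) 0.0ms=0b +252.101ms=4/7b
2) 252.101ms=4/7b +252.101ms=4/7b
3) 504.202ms=8/7b +504.202ms=8/7b
4) 1008.403ms=16/7b +252.101ms=4/7b
5) 1260.504ms=20/7b +252.101ms=4/7b
6) 1512.605ms=24/7b +252.101ms=4/7b
7) 1764.706ms=4b +1323.529ms=3b
8) 3088.235ms=7b +220.588ms=1/2b
9) 3308.824ms=15/2b +220.588ms=1/2b
Σ=8b of 8 (136bpm 4/4) — PASS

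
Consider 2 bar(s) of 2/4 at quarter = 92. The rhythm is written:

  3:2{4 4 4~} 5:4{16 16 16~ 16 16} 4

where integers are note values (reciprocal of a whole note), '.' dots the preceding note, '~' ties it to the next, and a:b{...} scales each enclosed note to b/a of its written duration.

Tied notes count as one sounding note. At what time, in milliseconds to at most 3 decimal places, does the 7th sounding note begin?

note 7 onset = 3b = 1956.522ms

1. 0.0ms @ 0 + 434.783ms (2/3)
2. 434.783ms @ 2/3 + 434.783ms (2/3)
3. 869.565ms @ 4/3 + 565.217ms (13/15)
4. 1434.783ms @ 11/5 + 130.435ms (1/5)
5. 1565.217ms @ 12/5 + 260.87ms (2/5)
6. 1826.087ms @ 14/5 + 130.435ms (1/5)
7. 1956.522ms @ 3 + 652.174ms (1)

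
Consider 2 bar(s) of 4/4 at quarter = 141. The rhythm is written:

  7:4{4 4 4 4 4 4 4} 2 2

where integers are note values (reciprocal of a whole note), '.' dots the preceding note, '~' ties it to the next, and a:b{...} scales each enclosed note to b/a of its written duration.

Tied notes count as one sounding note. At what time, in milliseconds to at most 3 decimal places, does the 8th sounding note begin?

1. 0.0ms @ 0 + 243.161ms (4/7)
2. 243.161ms @ 4/7 + 243.161ms (4/7)
3. 486.322ms @ 8/7 + 243.161ms (4/7)
4. 729.483ms @ 12/7 + 243.161ms (4/7)
5. 972.644ms @ 16/7 + 243.161ms (4/7)
6. 1215.805ms @ 20/7 + 243.161ms (4/7)
7. 1458.967ms @ 24/7 + 243.161ms (4/7)
8. 1702.128ms @ 4 + 851.064ms (2)
9. 2553.191ms @ 6 + 851.064ms (2)

note 8 onset = 4b = 1702.128ms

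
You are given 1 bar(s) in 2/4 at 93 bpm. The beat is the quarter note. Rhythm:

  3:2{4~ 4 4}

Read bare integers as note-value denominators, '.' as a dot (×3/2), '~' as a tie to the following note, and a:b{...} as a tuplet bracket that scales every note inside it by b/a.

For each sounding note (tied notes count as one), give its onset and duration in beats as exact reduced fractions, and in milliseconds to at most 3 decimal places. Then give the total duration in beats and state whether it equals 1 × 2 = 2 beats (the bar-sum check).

1) 0.0ms=0b +860.215ms=4/3b
2) 860.215ms=4/3b +430.108ms=2/3b
Σ=2b of 2 (93bpm 2/4) — PASS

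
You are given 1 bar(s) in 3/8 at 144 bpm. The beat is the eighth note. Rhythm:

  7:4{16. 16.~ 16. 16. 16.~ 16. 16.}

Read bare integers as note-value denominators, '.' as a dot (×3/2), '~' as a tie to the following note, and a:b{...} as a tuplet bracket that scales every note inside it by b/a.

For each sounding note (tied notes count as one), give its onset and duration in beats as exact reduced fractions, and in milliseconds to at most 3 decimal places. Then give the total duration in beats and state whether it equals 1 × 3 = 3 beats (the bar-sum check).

1) 0.0ms=0b +178.571ms=3/7b
2) 178.571ms=3/7b +357.143ms=6/7b
3) 535.714ms=9/7b +178.571ms=3/7b
4) 714.286ms=12/7b +357.143ms=6/7b
5) 1071.429ms=18/7b +178.571ms=3/7b
Σ=3b of 3 (144bpm 3/8) — PASS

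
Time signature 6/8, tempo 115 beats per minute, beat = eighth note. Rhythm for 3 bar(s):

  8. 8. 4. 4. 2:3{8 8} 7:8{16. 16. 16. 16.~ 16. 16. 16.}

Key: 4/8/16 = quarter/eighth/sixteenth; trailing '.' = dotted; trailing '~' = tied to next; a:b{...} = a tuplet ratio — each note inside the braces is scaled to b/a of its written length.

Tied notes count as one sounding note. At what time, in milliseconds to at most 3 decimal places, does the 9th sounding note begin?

1. 0.0ms @ 0 + 782.609ms (3/2)
2. 782.609ms @ 3/2 + 782.609ms (3/2)
3. 1565.217ms @ 3 + 1565.217ms (3)
4. 3130.435ms @ 6 + 1565.217ms (3)
5. 4695.652ms @ 9 + 782.609ms (3/2)
6. 5478.261ms @ 21/2 + 782.609ms (3/2)
7. 6260.87ms @ 12 + 447.205ms (6/7)
8. 6708.075ms @ 90/7 + 447.205ms (6/7)
9. 7155.28ms @ 96/7 + 447.205ms (6/7)
10. 7602.484ms @ 102/7 + 894.41ms (12/7)
11. 8496.894ms @ 114/7 + 447.205ms (6/7)
12. 8944.099ms @ 120/7 + 447.205ms (6/7)

note 9 onset = 96/7b = 7155.28ms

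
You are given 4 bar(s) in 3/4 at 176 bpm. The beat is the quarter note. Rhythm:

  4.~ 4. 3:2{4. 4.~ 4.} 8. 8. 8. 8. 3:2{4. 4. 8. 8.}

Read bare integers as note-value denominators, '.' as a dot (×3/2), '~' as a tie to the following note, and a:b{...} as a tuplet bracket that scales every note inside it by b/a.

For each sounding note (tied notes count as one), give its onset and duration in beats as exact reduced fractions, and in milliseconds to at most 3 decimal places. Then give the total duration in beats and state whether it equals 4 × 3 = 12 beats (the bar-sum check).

1) 0.0ms=0b +1022.727ms=3b
2) 1022.727ms=3b +340.909ms=1b
3) 1363.636ms=4b +681.818ms=2b
4) 2045.455ms=6b +255.682ms=3/4b
5) 2301.136ms=27/4b +255.682ms=3/4b
6) 2556.818ms=15/2b +255.682ms=3/4b
7) 2812.5ms=33/4b +255.682ms=3/4b
8) 3068.182ms=9b +340.909ms=1b
9) 3409.091ms=10b +340.909ms=1b
10) 3750.0ms=11b +170.455ms=1/2b
11) 3920.455ms=23/2b +170.455ms=1/2b
Σ=12b of 12 (176bpm 3/4) — PASS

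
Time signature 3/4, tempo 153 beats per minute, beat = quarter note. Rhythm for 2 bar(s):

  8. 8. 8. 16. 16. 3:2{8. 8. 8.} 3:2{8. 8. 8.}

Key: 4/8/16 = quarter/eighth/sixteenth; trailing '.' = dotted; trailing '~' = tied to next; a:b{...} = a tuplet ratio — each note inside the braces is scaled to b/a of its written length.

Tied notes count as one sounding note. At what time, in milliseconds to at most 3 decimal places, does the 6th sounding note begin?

note 6 onset = 3b = 1176.471ms

1. 0.0ms @ 0 + 294.118ms (3/4)
2. 294.118ms @ 3/4 + 294.118ms (3/4)
3. 588.235ms @ 3/2 + 294.118ms (3/4)
4. 882.353ms @ 9/4 + 147.059ms (3/8)
5. 1029.412ms @ 21/8 + 147.059ms (3/8)
6. 1176.471ms @ 3 + 196.078ms (1/2)
7. 1372.549ms @ 7/2 + 196.078ms (1/2)
8. 1568.627ms @ 4 + 196.078ms (1/2)
9. 1764.706ms @ 9/2 + 196.078ms (1/2)
10. 1960.784ms @ 5 + 196.078ms (1/2)
11. 2156.863ms @ 11/2 + 196.078ms (1/2)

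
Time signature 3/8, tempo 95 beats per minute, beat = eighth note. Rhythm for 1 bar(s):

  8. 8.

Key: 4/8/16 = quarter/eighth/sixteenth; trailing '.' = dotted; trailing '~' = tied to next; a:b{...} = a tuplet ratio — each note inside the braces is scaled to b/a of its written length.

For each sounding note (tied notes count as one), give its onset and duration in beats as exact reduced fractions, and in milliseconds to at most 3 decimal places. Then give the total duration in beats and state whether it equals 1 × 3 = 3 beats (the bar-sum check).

1) 0.0ms=0b +947.368ms=3/2b
2) 947.368ms=3/2b +947.368ms=3/2b
Σ=3b of 3 (95bpm 3/8) — PASS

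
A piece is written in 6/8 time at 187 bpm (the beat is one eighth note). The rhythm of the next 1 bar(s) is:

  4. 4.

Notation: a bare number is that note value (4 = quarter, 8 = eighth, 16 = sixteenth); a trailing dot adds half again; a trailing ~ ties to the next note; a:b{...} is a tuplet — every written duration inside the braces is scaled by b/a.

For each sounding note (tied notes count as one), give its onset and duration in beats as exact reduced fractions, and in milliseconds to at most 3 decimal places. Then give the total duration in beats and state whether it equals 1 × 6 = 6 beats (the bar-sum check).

1) 0.0ms=0b +962.567ms=3b
2) 962.567ms=3b +962.567ms=3b
Σ=6b of 6 (187bpm 6/8) — PASS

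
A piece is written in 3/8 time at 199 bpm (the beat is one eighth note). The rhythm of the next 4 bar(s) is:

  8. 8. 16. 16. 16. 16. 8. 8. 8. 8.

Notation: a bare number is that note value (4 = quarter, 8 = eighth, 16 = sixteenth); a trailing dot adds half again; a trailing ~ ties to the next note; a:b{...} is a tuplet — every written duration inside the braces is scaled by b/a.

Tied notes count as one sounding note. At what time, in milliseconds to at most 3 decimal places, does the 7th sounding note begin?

note 7 onset = 6b = 1809.045ms

1. 0.0ms @ 0 + 452.261ms (3/2)
2. 452.261ms @ 3/2 + 452.261ms (3/2)
3. 904.523ms @ 3 + 226.131ms (3/4)
4. 1130.653ms @ 15/4 + 226.131ms (3/4)
5. 1356.784ms @ 9/2 + 226.131ms (3/4)
6. 1582.915ms @ 21/4 + 226.131ms (3/4)
7. 1809.045ms @ 6 + 452.261ms (3/2)
8. 2261.307ms @ 15/2 + 452.261ms (3/2)
9. 2713.568ms @ 9 + 452.261ms (3/2)
10. 3165.829ms @ 21/2 + 452.261ms (3/2)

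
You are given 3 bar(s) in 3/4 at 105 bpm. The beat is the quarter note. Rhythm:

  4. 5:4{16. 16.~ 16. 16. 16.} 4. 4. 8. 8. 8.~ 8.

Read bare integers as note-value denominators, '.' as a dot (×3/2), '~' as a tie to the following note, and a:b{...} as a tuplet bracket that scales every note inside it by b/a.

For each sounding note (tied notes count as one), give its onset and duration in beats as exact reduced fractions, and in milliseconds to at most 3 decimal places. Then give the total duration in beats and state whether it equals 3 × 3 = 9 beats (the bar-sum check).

1) 0.0ms=0b +857.143ms=3/2b
2) 857.143ms=3/2b +171.429ms=3/10b
3) 1028.571ms=9/5b +342.857ms=3/5b
4) 1371.429ms=12/5b +171.429ms=3/10b
5) 1542.857ms=27/10b +171.429ms=3/10b
6) 1714.286ms=3b +857.143ms=3/2b
7) 2571.429ms=9/2b +857.143ms=3/2b
8) 3428.571ms=6b +428.571ms=3/4b
9) 3857.143ms=27/4b +428.571ms=3/4b
10) 4285.714ms=15/2b +857.143ms=3/2b
Σ=9b of 9 (105bpm 3/4) — PASS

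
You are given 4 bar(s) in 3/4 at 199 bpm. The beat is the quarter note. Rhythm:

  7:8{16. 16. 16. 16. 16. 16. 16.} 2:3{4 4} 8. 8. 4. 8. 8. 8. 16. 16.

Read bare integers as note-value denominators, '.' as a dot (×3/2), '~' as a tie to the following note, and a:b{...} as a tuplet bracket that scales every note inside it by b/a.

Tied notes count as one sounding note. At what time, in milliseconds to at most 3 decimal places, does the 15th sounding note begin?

1. 0.0ms @ 0 + 129.218ms (3/7)
2. 129.218ms @ 3/7 + 129.218ms (3/7)
3. 258.435ms @ 6/7 + 129.218ms (3/7)
4. 387.653ms @ 9/7 + 129.218ms (3/7)
5. 516.87ms @ 12/7 + 129.218ms (3/7)
6. 646.088ms @ 15/7 + 129.218ms (3/7)
7. 775.305ms @ 18/7 + 129.218ms (3/7)
8. 904.523ms @ 3 + 452.261ms (3/2)
9. 1356.784ms @ 9/2 + 452.261ms (3/2)
10. 1809.045ms @ 6 + 226.131ms (3/4)
11. 2035.176ms @ 27/4 + 226.131ms (3/4)
12. 2261.307ms @ 15/2 + 452.261ms (3/2)
13. 2713.568ms @ 9 + 226.131ms (3/4)
14. 2939.698ms @ 39/4 + 226.131ms (3/4)
15. 3165.829ms @ 21/2 + 226.131ms (3/4)
16. 3391.96ms @ 45/4 + 113.065ms (3/8)
17. 3505.025ms @ 93/8 + 113.065ms (3/8)

note 15 onset = 21/2b = 3165.829ms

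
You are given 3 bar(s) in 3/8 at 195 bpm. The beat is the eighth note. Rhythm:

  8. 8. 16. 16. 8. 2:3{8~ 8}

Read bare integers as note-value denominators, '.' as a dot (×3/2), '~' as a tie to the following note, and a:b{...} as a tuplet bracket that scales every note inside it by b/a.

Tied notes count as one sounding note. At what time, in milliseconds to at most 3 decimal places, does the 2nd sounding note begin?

1. 0.0ms @ 0 + 461.538ms (3/2)
2. 461.538ms @ 3/2 + 461.538ms (3/2)
3. 923.077ms @ 3 + 230.769ms (3/4)
4. 1153.846ms @ 15/4 + 230.769ms (3/4)
5. 1384.615ms @ 9/2 + 461.538ms (3/2)
6. 1846.154ms @ 6 + 923.077ms (3)

note 2 onset = 3/2b = 461.538ms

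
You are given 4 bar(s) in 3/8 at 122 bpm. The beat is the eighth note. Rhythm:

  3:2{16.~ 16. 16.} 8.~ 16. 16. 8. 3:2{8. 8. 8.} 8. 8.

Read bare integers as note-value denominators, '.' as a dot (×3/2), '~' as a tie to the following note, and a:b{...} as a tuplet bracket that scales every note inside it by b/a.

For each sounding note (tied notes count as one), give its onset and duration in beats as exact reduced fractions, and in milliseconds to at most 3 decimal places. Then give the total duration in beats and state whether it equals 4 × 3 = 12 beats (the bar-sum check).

1) 0.0ms=0b +491.803ms=1b
2) 491.803ms=1b +245.902ms=1/2b
3) 737.705ms=3/2b +1106.557ms=9/4b
4) 1844.262ms=15/4b +368.852ms=3/4b
5) 2213.115ms=9/2b +737.705ms=3/2b
6) 2950.82ms=6b +491.803ms=1b
7) 3442.623ms=7b +491.803ms=1b
8) 3934.426ms=8b +491.803ms=1b
9) 4426.23ms=9b +737.705ms=3/2b
10) 5163.934ms=21/2b +737.705ms=3/2b
Σ=12b of 12 (122bpm 3/8) — PASS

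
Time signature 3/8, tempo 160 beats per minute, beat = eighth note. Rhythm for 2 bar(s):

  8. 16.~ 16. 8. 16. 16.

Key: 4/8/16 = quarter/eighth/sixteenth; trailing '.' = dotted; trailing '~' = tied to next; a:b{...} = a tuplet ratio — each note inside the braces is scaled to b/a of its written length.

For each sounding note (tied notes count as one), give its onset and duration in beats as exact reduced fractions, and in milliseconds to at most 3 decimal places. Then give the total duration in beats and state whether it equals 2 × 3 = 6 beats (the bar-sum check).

1) 0.0ms=0b +562.5ms=3/2b
2) 562.5ms=3/2b +562.5ms=3/2b
3) 1125.0ms=3b +562.5ms=3/2b
4) 1687.5ms=9/2b +281.25ms=3/4b
5) 1968.75ms=21/4b +281.25ms=3/4b
Σ=6b of 6 (160bpm 3/8) — PASS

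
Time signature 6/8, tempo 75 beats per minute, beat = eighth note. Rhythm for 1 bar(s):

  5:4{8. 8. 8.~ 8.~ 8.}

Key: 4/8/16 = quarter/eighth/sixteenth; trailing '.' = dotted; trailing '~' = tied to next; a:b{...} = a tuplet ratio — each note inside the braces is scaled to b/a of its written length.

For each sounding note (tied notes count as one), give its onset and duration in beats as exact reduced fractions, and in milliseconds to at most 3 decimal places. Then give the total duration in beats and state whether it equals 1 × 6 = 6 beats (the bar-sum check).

1) 0.0ms=0b +960.0ms=6/5b
2) 960.0ms=6/5b +960.0ms=6/5b
3) 1920.0ms=12/5b +2880.0ms=18/5b
Σ=6b of 6 (75bpm 6/8) — PASS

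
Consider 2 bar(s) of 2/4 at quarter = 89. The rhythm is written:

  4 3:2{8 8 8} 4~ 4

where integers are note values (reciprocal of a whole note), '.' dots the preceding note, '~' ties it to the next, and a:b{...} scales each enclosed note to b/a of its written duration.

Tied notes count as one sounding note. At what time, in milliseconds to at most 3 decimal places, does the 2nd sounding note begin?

1. 0.0ms @ 0 + 674.157ms (1)
2. 674.157ms @ 1 + 224.719ms (1/3)
3. 898.876ms @ 4/3 + 224.719ms (1/3)
4. 1123.596ms @ 5/3 + 224.719ms (1/3)
5. 1348.315ms @ 2 + 1348.315ms (2)

note 2 onset = 1b = 674.157ms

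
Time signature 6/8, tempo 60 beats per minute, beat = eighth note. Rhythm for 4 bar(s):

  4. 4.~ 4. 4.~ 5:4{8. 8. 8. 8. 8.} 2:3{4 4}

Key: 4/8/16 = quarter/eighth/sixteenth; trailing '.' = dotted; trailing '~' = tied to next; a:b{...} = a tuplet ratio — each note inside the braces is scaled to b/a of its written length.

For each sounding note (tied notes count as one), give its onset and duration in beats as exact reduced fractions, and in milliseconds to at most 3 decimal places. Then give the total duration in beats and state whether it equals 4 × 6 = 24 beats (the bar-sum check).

1) 0.0ms=0b +3000.0ms=3b
2) 3000.0ms=3b +6000.0ms=6b
3) 9000.0ms=9b +4200.0ms=21/5b
4) 13200.0ms=66/5b +1200.0ms=6/5b
5) 14400.0ms=72/5b +1200.0ms=6/5b
6) 15600.0ms=78/5b +1200.0ms=6/5b
7) 16800.0ms=84/5b +1200.0ms=6/5b
8) 18000.0ms=18b +3000.0ms=3b
9) 21000.0ms=21b +3000.0ms=3b
Σ=24b of 24 (60bpm 6/8) — PASS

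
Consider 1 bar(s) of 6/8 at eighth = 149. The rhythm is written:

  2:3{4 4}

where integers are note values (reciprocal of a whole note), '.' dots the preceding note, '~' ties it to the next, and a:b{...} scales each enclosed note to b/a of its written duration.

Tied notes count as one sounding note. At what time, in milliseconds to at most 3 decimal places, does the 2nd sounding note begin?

1. 0.0ms @ 0 + 1208.054ms (3)
2. 1208.054ms @ 3 + 1208.054ms (3)

note 2 onset = 3b = 1208.054ms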